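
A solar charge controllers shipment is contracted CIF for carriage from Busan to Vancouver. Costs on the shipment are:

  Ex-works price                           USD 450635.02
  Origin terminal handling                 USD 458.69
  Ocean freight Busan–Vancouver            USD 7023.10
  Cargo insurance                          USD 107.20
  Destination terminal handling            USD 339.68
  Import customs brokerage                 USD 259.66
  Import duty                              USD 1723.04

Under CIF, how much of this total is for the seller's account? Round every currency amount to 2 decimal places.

Seller's account: USD 458224.01

CIF: the seller pays costs through ocean freight and marine insurance to the destination port.
Seller's account: goods 450635.02 + origin terminal 458.69 + freight 7023.10 + insurance 107.20 = 458224.01
Buyer's account: destination terminal 339.68 + brokerage 259.66 + duty 1723.04 = 2322.38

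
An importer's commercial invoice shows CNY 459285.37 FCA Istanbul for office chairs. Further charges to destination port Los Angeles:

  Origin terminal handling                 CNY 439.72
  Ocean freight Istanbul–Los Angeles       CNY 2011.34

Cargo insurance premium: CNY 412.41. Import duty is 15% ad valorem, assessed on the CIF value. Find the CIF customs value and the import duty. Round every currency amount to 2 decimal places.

CIF = FCA price + pre-shipment costs + freight + insurance
CIF = 459285.37 + 439.72 + 2011.34 + 412.41 = 462148.84
Import duty = 462148.84 × 15% = 69322.33

CIF value: CNY 462148.84; import duty: CNY 69322.33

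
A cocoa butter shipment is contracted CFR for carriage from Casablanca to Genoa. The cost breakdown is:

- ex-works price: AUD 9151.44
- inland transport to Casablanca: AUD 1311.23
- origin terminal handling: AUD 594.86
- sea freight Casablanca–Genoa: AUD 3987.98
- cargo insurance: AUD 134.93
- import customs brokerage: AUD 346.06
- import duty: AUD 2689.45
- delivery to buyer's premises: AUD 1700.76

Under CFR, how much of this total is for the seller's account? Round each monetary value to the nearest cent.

CFR: the seller pays costs through ocean freight to the destination port, but not insurance.
Seller's account: goods 9151.44 + inland to port 1311.23 + origin terminal 594.86 + freight 3987.98 = 15045.51
Buyer's account: insurance 134.93 + brokerage 346.06 + duty 2689.45 + delivery 1700.76 = 4871.20

Seller's account: AUD 15045.51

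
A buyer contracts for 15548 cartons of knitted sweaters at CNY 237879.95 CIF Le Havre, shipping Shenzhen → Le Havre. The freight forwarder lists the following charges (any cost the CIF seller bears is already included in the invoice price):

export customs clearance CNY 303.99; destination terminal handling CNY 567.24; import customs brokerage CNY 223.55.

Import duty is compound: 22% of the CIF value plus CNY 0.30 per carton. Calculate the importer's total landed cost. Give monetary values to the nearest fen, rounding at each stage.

Total landed cost: CNY 295668.73

CIF: the seller pays costs through ocean freight and marine insurance to the destination port.
Already in the invoice (seller's account under CIF): export clearance — exclude.
The CIF price already equals the CIF value: 237879.95
Ad valorem component: 237879.95 × 22% = 52333.59
Specific component: 15548 × 0.30 = 4664.40
Import duty = 52333.59 + 4664.40 = 56997.99
Buyer bears: destination terminal 567.24 + brokerage 223.55 + duty 56997.99 = 57788.78
Landed cost = invoice 237879.95 + 57788.78 = 295668.73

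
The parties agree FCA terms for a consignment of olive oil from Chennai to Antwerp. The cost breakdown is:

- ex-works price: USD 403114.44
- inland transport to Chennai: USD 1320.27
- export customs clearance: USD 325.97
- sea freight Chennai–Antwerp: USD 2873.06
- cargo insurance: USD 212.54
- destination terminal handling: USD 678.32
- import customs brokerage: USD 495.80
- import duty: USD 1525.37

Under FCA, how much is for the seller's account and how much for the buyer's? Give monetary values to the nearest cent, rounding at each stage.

Seller: USD 404760.68; buyer: USD 5785.09

FCA: the seller delivers export-cleared goods to the carrier; the buyer bears costs from that point.
Seller's account: goods 403114.44 + inland to port 1320.27 + export clearance 325.97 = 404760.68
Buyer's account: freight 2873.06 + insurance 212.54 + destination terminal 678.32 + brokerage 495.80 + duty 1525.37 = 5785.09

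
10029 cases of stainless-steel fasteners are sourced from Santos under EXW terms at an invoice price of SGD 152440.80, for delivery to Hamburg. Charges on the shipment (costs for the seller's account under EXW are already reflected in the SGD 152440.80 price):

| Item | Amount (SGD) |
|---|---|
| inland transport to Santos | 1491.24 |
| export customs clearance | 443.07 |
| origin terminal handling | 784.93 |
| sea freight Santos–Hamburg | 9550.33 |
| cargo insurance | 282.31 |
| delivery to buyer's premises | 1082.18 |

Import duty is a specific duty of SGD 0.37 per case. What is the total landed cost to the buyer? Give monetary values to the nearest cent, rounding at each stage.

Total landed cost: SGD 169785.59

EXW: the seller makes goods available at their premises; the buyer bears all onward costs.
CIF value = EXW price + inland to port + export clearance + origin terminal + freight + insurance = 152440.80 + 1491.24 + 443.07 + 784.93 + 9550.33 + 282.31 = 164992.68
Import duty = 10029 × 0.37 = 3710.73
Buyer bears: inland to port 1491.24 + export clearance 443.07 + origin terminal 784.93 + freight 9550.33 + insurance 282.31 + delivery 1082.18 + duty 3710.73 = 17344.79
Landed cost = invoice 152440.80 + 17344.79 = 169785.59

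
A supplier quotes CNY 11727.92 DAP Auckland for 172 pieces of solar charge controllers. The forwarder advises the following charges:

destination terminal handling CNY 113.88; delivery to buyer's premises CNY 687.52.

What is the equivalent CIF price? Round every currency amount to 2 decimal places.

From DAP to CIF, the seller no longer bears: destination terminal, delivery.
CIF price = 11727.92 − 113.88 − 687.52 = 10926.52

CIF price: CNY 10926.52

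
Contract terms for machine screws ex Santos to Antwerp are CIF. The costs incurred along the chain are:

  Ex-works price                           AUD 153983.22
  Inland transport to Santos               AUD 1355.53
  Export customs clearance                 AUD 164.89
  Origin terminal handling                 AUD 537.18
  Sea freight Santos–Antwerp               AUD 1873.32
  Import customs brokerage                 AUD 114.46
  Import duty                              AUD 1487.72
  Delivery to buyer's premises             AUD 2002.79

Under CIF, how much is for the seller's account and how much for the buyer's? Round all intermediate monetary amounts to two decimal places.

Seller: AUD 157914.14; buyer: AUD 3604.97

CIF: the seller pays costs through ocean freight and marine insurance to the destination port.
Seller's account: goods 153983.22 + inland to port 1355.53 + export clearance 164.89 + origin terminal 537.18 + freight 1873.32 = 157914.14
Buyer's account: brokerage 114.46 + duty 1487.72 + delivery 2002.79 = 3604.97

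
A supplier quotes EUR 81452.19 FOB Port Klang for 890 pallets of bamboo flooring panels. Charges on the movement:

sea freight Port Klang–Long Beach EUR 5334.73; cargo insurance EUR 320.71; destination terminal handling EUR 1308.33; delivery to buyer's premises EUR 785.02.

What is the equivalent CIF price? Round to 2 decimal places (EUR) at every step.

CIF price: EUR 87107.63

Not relevant to the conversion: delivery, destination terminal — on the buyer under both terms; not part of either seller's price.
From FOB to CIF, the seller additionally bears: freight, insurance.
CIF price = 81452.19 + 5334.73 + 320.71 = 87107.63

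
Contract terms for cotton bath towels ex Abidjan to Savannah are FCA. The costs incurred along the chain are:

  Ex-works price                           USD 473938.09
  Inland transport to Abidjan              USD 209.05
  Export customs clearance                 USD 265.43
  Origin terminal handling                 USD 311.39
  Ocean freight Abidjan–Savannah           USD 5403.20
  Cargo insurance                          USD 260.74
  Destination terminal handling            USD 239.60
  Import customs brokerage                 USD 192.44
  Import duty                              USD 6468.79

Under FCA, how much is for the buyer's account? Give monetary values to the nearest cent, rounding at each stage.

Buyer's account: USD 12876.16

FCA: the seller delivers export-cleared goods to the carrier; the buyer bears costs from that point.
Seller's account: goods 473938.09 + inland to port 209.05 + export clearance 265.43 = 474412.57
Buyer's account: origin terminal 311.39 + freight 5403.20 + insurance 260.74 + destination terminal 239.60 + brokerage 192.44 + duty 6468.79 = 12876.16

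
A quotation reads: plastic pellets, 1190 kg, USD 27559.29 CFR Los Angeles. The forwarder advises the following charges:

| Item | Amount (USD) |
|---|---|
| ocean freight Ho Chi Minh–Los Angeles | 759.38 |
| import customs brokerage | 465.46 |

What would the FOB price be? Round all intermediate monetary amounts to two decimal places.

Not relevant to the conversion: brokerage — on the buyer under both terms; not part of either seller's price.
From CFR to FOB, the seller no longer bears: freight.
FOB price = 27559.29 − 759.38 = 26799.91

FOB price: USD 26799.91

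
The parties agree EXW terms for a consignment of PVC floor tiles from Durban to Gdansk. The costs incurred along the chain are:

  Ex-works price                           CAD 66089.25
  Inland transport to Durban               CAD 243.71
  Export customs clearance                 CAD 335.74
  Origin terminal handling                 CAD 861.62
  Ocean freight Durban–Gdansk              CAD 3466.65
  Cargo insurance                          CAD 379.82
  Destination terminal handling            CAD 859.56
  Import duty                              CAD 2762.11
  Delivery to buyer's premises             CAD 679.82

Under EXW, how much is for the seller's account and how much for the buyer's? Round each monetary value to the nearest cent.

EXW: the seller makes goods available at their premises; the buyer bears all onward costs.
Seller's account: goods 66089.25 = 66089.25
Buyer's account: inland to port 243.71 + export clearance 335.74 + origin terminal 861.62 + freight 3466.65 + insurance 379.82 + destination terminal 859.56 + duty 2762.11 + delivery 679.82 = 9589.03

Seller: CAD 66089.25; buyer: CAD 9589.03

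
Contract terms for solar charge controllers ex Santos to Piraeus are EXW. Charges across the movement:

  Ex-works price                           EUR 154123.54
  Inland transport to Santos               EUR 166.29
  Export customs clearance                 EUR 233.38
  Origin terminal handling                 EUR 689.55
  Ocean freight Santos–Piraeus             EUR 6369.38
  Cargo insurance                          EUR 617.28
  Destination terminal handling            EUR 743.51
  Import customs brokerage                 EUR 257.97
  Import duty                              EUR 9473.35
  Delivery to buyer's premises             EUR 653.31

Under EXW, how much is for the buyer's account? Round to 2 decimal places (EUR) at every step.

EXW: the seller makes goods available at their premises; the buyer bears all onward costs.
Seller's account: goods 154123.54 = 154123.54
Buyer's account: inland to port 166.29 + export clearance 233.38 + origin terminal 689.55 + freight 6369.38 + insurance 617.28 + destination terminal 743.51 + brokerage 257.97 + duty 9473.35 + delivery 653.31 = 19204.02

Buyer's account: EUR 19204.02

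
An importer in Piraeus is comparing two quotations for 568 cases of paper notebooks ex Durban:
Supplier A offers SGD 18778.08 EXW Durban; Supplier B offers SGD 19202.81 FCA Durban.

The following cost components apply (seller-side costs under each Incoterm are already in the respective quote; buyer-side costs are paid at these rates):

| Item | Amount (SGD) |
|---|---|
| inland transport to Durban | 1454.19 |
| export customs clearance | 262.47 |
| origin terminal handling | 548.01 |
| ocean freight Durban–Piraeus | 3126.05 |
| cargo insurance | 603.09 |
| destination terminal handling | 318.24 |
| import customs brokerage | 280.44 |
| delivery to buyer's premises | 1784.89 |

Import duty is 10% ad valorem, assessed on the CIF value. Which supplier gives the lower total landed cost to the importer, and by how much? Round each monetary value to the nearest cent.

Supplier A (EXW):
CIF value = EXW price + inland to port + export clearance + origin terminal + freight + insurance = 18778.08 + 1454.19 + 262.47 + 548.01 + 3126.05 + 603.09 = 24771.89
Import duty = 24771.89 × 10% = 2477.19
Buyer bears (A): 1454.19 + 262.47 + 548.01 + 3126.05 + 603.09 + 318.24 + 280.44 + 1784.89 = 8377.38
Landed cost (A) = invoice 18778.08 + 8377.38 + duty 2477.19 = 29632.65
Supplier B (FCA):
CIF value = FCA price + origin terminal + freight + insurance = 19202.81 + 548.01 + 3126.05 + 603.09 = 23479.96
Import duty = 23479.96 × 10% = 2348.00
Buyer bears (B): 548.01 + 3126.05 + 603.09 + 318.24 + 280.44 + 1784.89 = 6660.72
Landed cost (B) = invoice 19202.81 + 6660.72 + duty 2348.00 = 28211.53
Difference = |29632.65 − 28211.53| = 1421.12

Supplier B is cheaper by SGD 1421.12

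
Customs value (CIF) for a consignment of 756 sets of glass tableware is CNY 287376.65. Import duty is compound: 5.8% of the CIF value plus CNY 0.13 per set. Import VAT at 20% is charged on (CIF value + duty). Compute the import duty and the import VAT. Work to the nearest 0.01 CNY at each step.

Ad valorem component: 287376.65 × 5.8% = 16667.85
Specific component: 756 × 0.13 = 98.28
Import duty = 16667.85 + 98.28 = 16766.13
VAT base = CIF + duty = 287376.65 + 16766.13 = 304142.78
Import VAT = 304142.78 × 20% = 60828.56

Import duty: CNY 16766.13; import VAT: CNY 60828.56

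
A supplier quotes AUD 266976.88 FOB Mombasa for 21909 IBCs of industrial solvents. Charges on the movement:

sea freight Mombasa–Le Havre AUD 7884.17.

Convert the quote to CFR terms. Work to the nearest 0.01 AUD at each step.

CFR price: AUD 274861.05

From FOB to CFR, the seller additionally bears: freight.
CFR price = 266976.88 + 7884.17 = 274861.05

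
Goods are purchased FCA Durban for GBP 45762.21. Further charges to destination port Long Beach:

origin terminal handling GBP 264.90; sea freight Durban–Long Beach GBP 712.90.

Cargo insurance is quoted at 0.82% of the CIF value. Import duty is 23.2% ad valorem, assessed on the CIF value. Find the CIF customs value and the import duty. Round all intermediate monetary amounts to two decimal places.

Let C be the CIF value. C = FCA price + pre-shipment costs + freight + 0.82% × C
C − 0.82% × C = 45762.21 + 264.90 + 712.90
0.9918 × C = 46740.01
C = 46740.01 / 0.9918 = 47126.45
Insurance premium = 0.82% × 47126.45 = 386.44
Import duty = 47126.45 × 23.2% = 10933.34

CIF value: GBP 47126.45; import duty: GBP 10933.34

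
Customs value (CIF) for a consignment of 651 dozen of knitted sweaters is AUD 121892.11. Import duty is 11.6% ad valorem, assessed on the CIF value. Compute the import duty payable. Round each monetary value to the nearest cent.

Import duty = 121892.11 × 11.6% = 14139.48

Import duty: AUD 14139.48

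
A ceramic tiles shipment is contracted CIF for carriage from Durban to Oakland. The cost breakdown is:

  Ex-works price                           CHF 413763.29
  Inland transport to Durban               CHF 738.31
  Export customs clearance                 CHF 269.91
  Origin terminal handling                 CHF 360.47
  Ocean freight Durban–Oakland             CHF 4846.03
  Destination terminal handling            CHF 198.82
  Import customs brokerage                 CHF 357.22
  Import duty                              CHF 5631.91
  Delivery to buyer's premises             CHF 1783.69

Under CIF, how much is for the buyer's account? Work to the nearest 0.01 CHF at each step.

Buyer's account: CHF 7971.64

CIF: the seller pays costs through ocean freight and marine insurance to the destination port.
Seller's account: goods 413763.29 + inland to port 738.31 + export clearance 269.91 + origin terminal 360.47 + freight 4846.03 = 419978.01
Buyer's account: destination terminal 198.82 + brokerage 357.22 + duty 5631.91 + delivery 1783.69 = 7971.64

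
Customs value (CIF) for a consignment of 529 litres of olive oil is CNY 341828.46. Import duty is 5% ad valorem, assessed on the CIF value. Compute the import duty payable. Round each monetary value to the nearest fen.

Import duty: CNY 17091.42

Import duty = 341828.46 × 5% = 17091.42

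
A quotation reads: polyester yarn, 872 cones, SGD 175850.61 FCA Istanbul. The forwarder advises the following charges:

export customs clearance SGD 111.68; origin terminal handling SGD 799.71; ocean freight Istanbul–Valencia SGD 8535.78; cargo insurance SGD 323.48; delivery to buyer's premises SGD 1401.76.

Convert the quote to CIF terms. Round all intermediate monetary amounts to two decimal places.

CIF price: SGD 185509.58

Not relevant to the conversion: export clearance — on the seller under both FCA and CIF; already in the FCA price and stays in the CIF price. delivery — on the buyer under both terms; not part of either seller's price.
From FCA to CIF, the seller additionally bears: origin terminal, freight, insurance.
CIF price = 175850.61 + 799.71 + 8535.78 + 323.48 = 185509.58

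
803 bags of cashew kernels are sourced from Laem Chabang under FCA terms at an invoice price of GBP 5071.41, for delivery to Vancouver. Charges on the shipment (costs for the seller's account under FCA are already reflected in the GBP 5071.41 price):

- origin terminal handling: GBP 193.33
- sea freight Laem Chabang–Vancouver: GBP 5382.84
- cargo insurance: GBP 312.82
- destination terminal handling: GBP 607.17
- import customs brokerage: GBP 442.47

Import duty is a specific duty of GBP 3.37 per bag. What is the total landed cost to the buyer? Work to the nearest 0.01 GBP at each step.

Total landed cost: GBP 14716.15

FCA: the seller delivers export-cleared goods to the carrier; the buyer bears costs from that point.
CIF value = FCA price + origin terminal + freight + insurance = 5071.41 + 193.33 + 5382.84 + 312.82 = 10960.40
Import duty = 803 × 3.37 = 2706.11
Buyer bears: origin terminal 193.33 + freight 5382.84 + insurance 312.82 + destination terminal 607.17 + brokerage 442.47 + duty 2706.11 = 9644.74
Landed cost = invoice 5071.41 + 9644.74 = 14716.15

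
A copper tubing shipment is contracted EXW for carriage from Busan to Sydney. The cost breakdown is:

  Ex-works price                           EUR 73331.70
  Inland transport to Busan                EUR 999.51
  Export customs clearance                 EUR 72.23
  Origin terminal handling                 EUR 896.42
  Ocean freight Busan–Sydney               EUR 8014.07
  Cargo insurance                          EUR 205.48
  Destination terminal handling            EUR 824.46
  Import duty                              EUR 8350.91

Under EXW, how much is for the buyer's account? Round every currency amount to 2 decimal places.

Buyer's account: EUR 19363.08

EXW: the seller makes goods available at their premises; the buyer bears all onward costs.
Seller's account: goods 73331.70 = 73331.70
Buyer's account: inland to port 999.51 + export clearance 72.23 + origin terminal 896.42 + freight 8014.07 + insurance 205.48 + destination terminal 824.46 + duty 8350.91 = 19363.08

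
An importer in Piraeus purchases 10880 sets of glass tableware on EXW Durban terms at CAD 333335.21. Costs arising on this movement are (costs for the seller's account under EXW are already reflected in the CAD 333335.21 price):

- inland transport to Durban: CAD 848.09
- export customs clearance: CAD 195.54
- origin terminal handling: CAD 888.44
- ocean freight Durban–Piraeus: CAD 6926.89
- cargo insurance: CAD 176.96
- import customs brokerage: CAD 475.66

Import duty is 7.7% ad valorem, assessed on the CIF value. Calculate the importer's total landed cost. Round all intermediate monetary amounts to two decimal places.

Total landed cost: CAD 369209.37

EXW: the seller makes goods available at their premises; the buyer bears all onward costs.
CIF value = EXW price + inland to port + export clearance + origin terminal + freight + insurance = 333335.21 + 848.09 + 195.54 + 888.44 + 6926.89 + 176.96 = 342371.13
Import duty = 342371.13 × 7.7% = 26362.58
Buyer bears: inland to port 848.09 + export clearance 195.54 + origin terminal 888.44 + freight 6926.89 + insurance 176.96 + brokerage 475.66 + duty 26362.58 = 35874.16
Landed cost = invoice 333335.21 + 35874.16 = 369209.37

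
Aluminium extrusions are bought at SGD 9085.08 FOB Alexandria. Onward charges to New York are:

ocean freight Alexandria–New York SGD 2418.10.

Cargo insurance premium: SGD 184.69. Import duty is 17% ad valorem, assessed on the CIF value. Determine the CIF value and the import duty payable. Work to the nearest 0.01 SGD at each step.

CIF value: SGD 11687.87; import duty: SGD 1986.94

CIF = FOB price + freight + insurance
CIF = 9085.08 + 2418.10 + 184.69 = 11687.87
Import duty = 11687.87 × 17% = 1986.94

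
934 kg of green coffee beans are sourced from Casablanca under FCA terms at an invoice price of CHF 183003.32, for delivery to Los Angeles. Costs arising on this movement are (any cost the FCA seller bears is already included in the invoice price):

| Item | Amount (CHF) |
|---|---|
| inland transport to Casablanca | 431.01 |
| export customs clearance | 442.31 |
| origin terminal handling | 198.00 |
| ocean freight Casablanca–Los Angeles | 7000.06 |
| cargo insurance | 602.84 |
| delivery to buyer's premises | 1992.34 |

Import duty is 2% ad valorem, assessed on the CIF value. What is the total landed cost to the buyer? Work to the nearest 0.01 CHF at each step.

FCA: the seller delivers export-cleared goods to the carrier; the buyer bears costs from that point.
Already in the invoice (seller's account under FCA): inland to port, export clearance — exclude.
CIF value = FCA price + origin terminal + freight + insurance = 183003.32 + 198.00 + 7000.06 + 602.84 = 190804.22
Import duty = 190804.22 × 2% = 3816.08
Buyer bears: origin terminal 198.00 + freight 7000.06 + insurance 602.84 + delivery 1992.34 + duty 3816.08 = 13609.32
Landed cost = invoice 183003.32 + 13609.32 = 196612.64

Total landed cost: CHF 196612.64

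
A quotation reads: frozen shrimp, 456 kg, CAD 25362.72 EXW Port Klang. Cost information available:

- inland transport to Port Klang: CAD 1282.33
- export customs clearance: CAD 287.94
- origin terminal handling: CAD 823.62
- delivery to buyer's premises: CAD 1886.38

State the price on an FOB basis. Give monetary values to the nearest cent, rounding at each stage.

Not relevant to the conversion: delivery — on the buyer under both terms; not part of either seller's price.
From EXW to FOB, the seller additionally bears: inland to port, export clearance, origin terminal.
FOB price = 25362.72 + 1282.33 + 287.94 + 823.62 = 27756.61

FOB price: CAD 27756.61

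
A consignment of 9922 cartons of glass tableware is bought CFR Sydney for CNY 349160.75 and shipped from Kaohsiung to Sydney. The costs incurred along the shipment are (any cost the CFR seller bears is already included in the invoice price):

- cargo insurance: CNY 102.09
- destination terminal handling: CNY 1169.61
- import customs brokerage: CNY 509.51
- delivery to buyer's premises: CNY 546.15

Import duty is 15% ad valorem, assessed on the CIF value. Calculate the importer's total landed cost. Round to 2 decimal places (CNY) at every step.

Total landed cost: CNY 403877.54

CFR: the seller pays costs through ocean freight to the destination port, but not insurance.
CIF value = CFR price + insurance = 349160.75 + 102.09 = 349262.84
Import duty = 349262.84 × 15% = 52389.43
Buyer bears: insurance 102.09 + destination terminal 1169.61 + brokerage 509.51 + delivery 546.15 + duty 52389.43 = 54716.79
Landed cost = invoice 349160.75 + 54716.79 = 403877.54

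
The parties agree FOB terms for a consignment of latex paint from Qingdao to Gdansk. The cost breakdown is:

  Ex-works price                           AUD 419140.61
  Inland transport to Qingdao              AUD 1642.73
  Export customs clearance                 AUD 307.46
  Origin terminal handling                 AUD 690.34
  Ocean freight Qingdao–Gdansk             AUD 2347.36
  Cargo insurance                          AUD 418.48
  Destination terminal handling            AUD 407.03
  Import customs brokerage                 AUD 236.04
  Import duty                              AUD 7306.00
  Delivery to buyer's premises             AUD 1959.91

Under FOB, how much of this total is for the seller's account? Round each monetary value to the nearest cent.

Seller's account: AUD 421781.14

FOB: the seller bears costs until goods are on board at the origin port; the buyer bears freight, insurance and all costs thereafter.
Seller's account: goods 419140.61 + inland to port 1642.73 + export clearance 307.46 + origin terminal 690.34 = 421781.14
Buyer's account: freight 2347.36 + insurance 418.48 + destination terminal 407.03 + brokerage 236.04 + duty 7306.00 + delivery 1959.91 = 12674.82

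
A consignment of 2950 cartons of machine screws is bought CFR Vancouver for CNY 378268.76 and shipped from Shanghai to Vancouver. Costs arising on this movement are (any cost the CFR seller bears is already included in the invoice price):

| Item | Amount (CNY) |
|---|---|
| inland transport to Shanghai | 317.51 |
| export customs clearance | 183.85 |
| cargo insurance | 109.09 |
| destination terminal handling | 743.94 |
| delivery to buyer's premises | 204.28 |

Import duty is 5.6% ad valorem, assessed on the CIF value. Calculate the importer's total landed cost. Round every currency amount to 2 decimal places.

Total landed cost: CNY 400515.23

CFR: the seller pays costs through ocean freight to the destination port, but not insurance.
Already in the invoice (seller's account under CFR): inland to port, export clearance — exclude.
CIF value = CFR price + insurance = 378268.76 + 109.09 = 378377.85
Import duty = 378377.85 × 5.6% = 21189.16
Buyer bears: insurance 109.09 + destination terminal 743.94 + delivery 204.28 + duty 21189.16 = 22246.47
Landed cost = invoice 378268.76 + 22246.47 = 400515.23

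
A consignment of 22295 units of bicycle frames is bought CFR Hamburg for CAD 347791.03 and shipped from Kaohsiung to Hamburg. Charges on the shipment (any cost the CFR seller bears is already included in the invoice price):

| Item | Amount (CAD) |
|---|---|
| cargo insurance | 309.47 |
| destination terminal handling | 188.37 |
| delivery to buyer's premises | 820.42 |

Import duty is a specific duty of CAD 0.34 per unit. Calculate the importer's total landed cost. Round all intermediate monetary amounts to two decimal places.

Total landed cost: CAD 356689.59

CFR: the seller pays costs through ocean freight to the destination port, but not insurance.
CIF value = CFR price + insurance = 347791.03 + 309.47 = 348100.50
Import duty = 22295 × 0.34 = 7580.30
Buyer bears: insurance 309.47 + destination terminal 188.37 + delivery 820.42 + duty 7580.30 = 8898.56
Landed cost = invoice 347791.03 + 8898.56 = 356689.59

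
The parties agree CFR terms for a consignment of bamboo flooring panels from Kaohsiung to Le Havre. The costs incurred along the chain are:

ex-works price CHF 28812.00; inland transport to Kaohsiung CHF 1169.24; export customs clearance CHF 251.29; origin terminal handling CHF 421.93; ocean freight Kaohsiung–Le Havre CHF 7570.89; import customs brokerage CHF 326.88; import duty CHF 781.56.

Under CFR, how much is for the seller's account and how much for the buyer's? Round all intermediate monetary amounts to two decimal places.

CFR: the seller pays costs through ocean freight to the destination port, but not insurance.
Seller's account: goods 28812.00 + inland to port 1169.24 + export clearance 251.29 + origin terminal 421.93 + freight 7570.89 = 38225.35
Buyer's account: brokerage 326.88 + duty 781.56 = 1108.44

Seller: CHF 38225.35; buyer: CHF 1108.44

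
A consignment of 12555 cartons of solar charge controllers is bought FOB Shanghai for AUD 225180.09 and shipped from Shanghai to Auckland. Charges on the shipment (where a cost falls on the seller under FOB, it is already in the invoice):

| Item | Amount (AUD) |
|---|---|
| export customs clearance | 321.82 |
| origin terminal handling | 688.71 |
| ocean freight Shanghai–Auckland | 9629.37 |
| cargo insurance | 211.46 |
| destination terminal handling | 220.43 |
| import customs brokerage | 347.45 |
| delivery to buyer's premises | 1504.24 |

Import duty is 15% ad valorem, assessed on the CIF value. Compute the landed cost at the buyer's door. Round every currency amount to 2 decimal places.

FOB: the seller bears costs until goods are on board at the origin port; the buyer bears freight, insurance and all costs thereafter.
Already in the invoice (seller's account under FOB): export clearance, origin terminal — exclude.
CIF value = FOB price + freight + insurance = 225180.09 + 9629.37 + 211.46 = 235020.92
Import duty = 235020.92 × 15% = 35253.14
Buyer bears: freight 9629.37 + insurance 211.46 + destination terminal 220.43 + brokerage 347.45 + delivery 1504.24 + duty 35253.14 = 47166.09
Landed cost = invoice 225180.09 + 47166.09 = 272346.18

Total landed cost: AUD 272346.18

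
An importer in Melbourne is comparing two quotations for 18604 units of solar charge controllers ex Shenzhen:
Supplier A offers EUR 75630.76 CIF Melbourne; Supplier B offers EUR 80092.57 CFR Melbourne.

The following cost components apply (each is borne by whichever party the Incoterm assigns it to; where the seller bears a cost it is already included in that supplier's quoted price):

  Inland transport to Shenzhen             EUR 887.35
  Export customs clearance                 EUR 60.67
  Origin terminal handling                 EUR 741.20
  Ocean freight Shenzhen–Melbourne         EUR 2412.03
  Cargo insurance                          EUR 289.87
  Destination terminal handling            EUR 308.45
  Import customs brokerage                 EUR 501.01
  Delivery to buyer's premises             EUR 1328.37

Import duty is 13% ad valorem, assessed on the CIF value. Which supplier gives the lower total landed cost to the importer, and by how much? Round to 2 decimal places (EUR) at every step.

Supplier A (CIF):
The CIF price already equals the CIF value: 75630.76
Import duty = 75630.76 × 13% = 9832.00
Buyer bears (A): 308.45 + 501.01 + 1328.37 = 2137.83
Landed cost (A) = invoice 75630.76 + 2137.83 + duty 9832.00 = 87600.59
Supplier B (CFR):
CIF value = CFR price + insurance = 80092.57 + 289.87 = 80382.44
Import duty = 80382.44 × 13% = 10449.72
Buyer bears (B): 289.87 + 308.45 + 501.01 + 1328.37 = 2427.70
Landed cost (B) = invoice 80092.57 + 2427.70 + duty 10449.72 = 92969.99
Difference = |87600.59 − 92969.99| = 5369.40

Supplier A is cheaper by EUR 5369.40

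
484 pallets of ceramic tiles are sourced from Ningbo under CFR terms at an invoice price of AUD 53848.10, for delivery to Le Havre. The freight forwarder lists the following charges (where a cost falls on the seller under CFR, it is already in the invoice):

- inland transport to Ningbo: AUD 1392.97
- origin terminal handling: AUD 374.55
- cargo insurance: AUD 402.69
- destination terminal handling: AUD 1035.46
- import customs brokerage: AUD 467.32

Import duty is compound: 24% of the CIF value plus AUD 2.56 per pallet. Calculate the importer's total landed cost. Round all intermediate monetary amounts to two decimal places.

Total landed cost: AUD 70012.80

CFR: the seller pays costs through ocean freight to the destination port, but not insurance.
Already in the invoice (seller's account under CFR): inland to port, origin terminal — exclude.
CIF value = CFR price + insurance = 53848.10 + 402.69 = 54250.79
Ad valorem component: 54250.79 × 24% = 13020.19
Specific component: 484 × 2.56 = 1239.04
Import duty = 13020.19 + 1239.04 = 14259.23
Buyer bears: insurance 402.69 + destination terminal 1035.46 + brokerage 467.32 + duty 14259.23 = 16164.70
Landed cost = invoice 53848.10 + 16164.70 = 70012.80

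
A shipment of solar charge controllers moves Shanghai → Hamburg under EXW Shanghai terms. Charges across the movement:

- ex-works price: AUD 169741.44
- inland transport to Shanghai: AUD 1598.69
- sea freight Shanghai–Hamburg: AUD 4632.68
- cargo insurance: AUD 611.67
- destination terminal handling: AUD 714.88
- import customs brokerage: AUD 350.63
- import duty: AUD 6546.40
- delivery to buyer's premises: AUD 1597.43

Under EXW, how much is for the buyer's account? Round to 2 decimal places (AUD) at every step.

Buyer's account: AUD 16052.38

EXW: the seller makes goods available at their premises; the buyer bears all onward costs.
Seller's account: goods 169741.44 = 169741.44
Buyer's account: inland to port 1598.69 + freight 4632.68 + insurance 611.67 + destination terminal 714.88 + brokerage 350.63 + duty 6546.40 + delivery 1597.43 = 16052.38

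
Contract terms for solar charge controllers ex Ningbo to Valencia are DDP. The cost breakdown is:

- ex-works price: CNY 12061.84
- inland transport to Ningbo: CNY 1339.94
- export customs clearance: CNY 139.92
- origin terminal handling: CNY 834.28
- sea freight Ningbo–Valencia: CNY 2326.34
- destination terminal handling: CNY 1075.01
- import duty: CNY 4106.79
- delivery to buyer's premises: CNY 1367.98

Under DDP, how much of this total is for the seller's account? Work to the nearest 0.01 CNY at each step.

Seller's account: CNY 23252.10

DDP: the seller bears all costs including import duty.
Seller's account: goods 12061.84 + inland to port 1339.94 + export clearance 139.92 + origin terminal 834.28 + freight 2326.34 + destination terminal 1075.01 + duty 4106.79 + delivery 1367.98 = 23252.10
Buyer's account: 0.00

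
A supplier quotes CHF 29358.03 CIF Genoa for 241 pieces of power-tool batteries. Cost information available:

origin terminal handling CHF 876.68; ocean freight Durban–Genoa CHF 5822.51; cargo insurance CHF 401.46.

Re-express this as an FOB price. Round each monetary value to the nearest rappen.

FOB price: CHF 23134.06

Not relevant to the conversion: origin terminal — on the seller under both CIF and FOB; already in the CIF price and stays in the FOB price.
From CIF to FOB, the seller no longer bears: freight, insurance.
FOB price = 29358.03 − 5822.51 − 401.46 = 23134.06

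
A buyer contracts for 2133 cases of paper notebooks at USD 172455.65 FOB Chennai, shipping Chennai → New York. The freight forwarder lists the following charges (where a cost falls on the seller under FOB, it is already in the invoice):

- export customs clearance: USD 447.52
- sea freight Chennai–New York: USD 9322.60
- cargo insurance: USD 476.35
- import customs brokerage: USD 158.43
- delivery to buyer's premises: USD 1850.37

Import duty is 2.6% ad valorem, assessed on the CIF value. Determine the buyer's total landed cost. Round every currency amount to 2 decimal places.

FOB: the seller bears costs until goods are on board at the origin port; the buyer bears freight, insurance and all costs thereafter.
Already in the invoice (seller's account under FOB): export clearance — exclude.
CIF value = FOB price + freight + insurance = 172455.65 + 9322.60 + 476.35 = 182254.60
Import duty = 182254.60 × 2.6% = 4738.62
Buyer bears: freight 9322.60 + insurance 476.35 + brokerage 158.43 + delivery 1850.37 + duty 4738.62 = 16546.37
Landed cost = invoice 172455.65 + 16546.37 = 189002.02

Total landed cost: USD 189002.02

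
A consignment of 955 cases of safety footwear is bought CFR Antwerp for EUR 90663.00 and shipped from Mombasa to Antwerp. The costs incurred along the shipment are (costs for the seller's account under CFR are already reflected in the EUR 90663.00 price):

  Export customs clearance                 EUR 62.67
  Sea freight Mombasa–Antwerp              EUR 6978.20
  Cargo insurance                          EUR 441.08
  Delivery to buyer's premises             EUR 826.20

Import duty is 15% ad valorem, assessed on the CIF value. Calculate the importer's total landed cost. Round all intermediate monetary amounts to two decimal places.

Total landed cost: EUR 105595.89

CFR: the seller pays costs through ocean freight to the destination port, but not insurance.
Already in the invoice (seller's account under CFR): export clearance, freight — exclude.
CIF value = CFR price + insurance = 90663.00 + 441.08 = 91104.08
Import duty = 91104.08 × 15% = 13665.61
Buyer bears: insurance 441.08 + delivery 826.20 + duty 13665.61 = 14932.89
Landed cost = invoice 90663.00 + 14932.89 = 105595.89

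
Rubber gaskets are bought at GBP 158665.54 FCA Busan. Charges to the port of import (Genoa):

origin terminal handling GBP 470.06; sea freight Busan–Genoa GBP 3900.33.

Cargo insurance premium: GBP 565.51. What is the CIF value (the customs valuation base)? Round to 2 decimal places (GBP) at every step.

CIF = FCA price + pre-shipment costs + freight + insurance
CIF = 158665.54 + 470.06 + 3900.33 + 565.51 = 163601.44

CIF value: GBP 163601.44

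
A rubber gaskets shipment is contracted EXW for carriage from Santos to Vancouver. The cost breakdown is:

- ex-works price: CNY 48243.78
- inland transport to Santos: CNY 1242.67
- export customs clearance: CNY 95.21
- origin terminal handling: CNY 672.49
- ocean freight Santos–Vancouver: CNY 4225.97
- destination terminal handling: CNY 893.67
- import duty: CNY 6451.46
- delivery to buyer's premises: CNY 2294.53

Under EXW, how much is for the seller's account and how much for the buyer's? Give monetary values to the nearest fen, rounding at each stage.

EXW: the seller makes goods available at their premises; the buyer bears all onward costs.
Seller's account: goods 48243.78 = 48243.78
Buyer's account: inland to port 1242.67 + export clearance 95.21 + origin terminal 672.49 + freight 4225.97 + destination terminal 893.67 + duty 6451.46 + delivery 2294.53 = 15876.00

Seller: CNY 48243.78; buyer: CNY 15876.00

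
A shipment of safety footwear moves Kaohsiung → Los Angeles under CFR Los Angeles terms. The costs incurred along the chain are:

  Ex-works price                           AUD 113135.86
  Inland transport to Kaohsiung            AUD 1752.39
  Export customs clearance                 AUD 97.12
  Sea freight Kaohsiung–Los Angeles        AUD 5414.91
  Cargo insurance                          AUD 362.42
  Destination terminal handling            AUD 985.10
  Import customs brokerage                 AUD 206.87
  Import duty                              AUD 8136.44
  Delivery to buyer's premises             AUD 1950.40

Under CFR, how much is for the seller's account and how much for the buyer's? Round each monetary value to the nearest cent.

Seller: AUD 120400.28; buyer: AUD 11641.23

CFR: the seller pays costs through ocean freight to the destination port, but not insurance.
Seller's account: goods 113135.86 + inland to port 1752.39 + export clearance 97.12 + freight 5414.91 = 120400.28
Buyer's account: insurance 362.42 + destination terminal 985.10 + brokerage 206.87 + duty 8136.44 + delivery 1950.40 = 11641.23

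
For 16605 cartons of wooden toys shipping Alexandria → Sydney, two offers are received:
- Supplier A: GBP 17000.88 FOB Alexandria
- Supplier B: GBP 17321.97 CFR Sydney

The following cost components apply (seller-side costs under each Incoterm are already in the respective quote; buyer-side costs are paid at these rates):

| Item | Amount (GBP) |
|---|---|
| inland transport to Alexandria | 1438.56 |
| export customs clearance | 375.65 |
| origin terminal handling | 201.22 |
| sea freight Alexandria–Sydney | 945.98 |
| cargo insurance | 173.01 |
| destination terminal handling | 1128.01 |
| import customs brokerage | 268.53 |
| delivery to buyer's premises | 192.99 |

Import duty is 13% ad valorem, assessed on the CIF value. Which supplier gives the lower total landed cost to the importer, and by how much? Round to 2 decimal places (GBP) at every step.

Supplier A (FOB):
CIF value = FOB price + freight + insurance = 17000.88 + 945.98 + 173.01 = 18119.87
Import duty = 18119.87 × 13% = 2355.58
Buyer bears (A): 945.98 + 173.01 + 1128.01 + 268.53 + 192.99 = 2708.52
Landed cost (A) = invoice 17000.88 + 2708.52 + duty 2355.58 = 22064.98
Supplier B (CFR):
CIF value = CFR price + insurance = 17321.97 + 173.01 = 17494.98
Import duty = 17494.98 × 13% = 2274.35
Buyer bears (B): 173.01 + 1128.01 + 268.53 + 192.99 = 1762.54
Landed cost (B) = invoice 17321.97 + 1762.54 + duty 2274.35 = 21358.86
Difference = |22064.98 − 21358.86| = 706.12

Supplier B is cheaper by GBP 706.12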